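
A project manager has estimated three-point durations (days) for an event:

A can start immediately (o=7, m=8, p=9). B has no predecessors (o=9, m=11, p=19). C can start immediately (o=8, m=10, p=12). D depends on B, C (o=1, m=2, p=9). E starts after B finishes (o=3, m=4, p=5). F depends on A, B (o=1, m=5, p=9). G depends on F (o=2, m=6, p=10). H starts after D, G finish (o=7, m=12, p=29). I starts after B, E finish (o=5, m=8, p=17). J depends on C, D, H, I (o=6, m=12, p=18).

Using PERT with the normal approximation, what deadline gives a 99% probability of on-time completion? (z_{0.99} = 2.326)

60.3 days

te_A = (7 + 4·8 + 9)/6 = 48/6 = 8; σ²_A = ((9−7)/6)² = 0.111
te_B = (9 + 4·11 + 19)/6 = 72/6 = 12; σ²_B = ((19−9)/6)² = 2.778
te_C = (8 + 4·10 + 12)/6 = 60/6 = 10; σ²_C = ((12−8)/6)² = 0.444
te_D = (1 + 4·2 + 9)/6 = 18/6 = 3; σ²_D = ((9−1)/6)² = 1.778
te_E = (3 + 4·4 + 5)/6 = 24/6 = 4; σ²_E = ((5−3)/6)² = 0.111
te_F = (1 + 4·5 + 9)/6 = 30/6 = 5; σ²_F = ((9−1)/6)² = 1.778
te_G = (2 + 4·6 + 10)/6 = 36/6 = 6; σ²_G = ((10−2)/6)² = 1.778
te_H = (7 + 4·12 + 29)/6 = 84/6 = 14; σ²_H = ((29−7)/6)² = 13.444
te_I = (5 + 4·8 + 17)/6 = 54/6 = 9; σ²_I = ((17−5)/6)² = 4.000
te_J = (6 + 4·12 + 18)/6 = 72/6 = 12; σ²_J = ((18−6)/6)² = 4.000

Forward pass:
ES_A = 0; EF_A = 8
ES_B = 0; EF_B = 12
ES_C = 0; EF_C = 10
ES_D = max(EF_B=12, EF_C=10) = 12; EF_D = 12+3 = 15
ES_E = 12; EF_E = 12+4 = 16
ES_F = max(EF_A=8, EF_B=12) = 12; EF_F = 12+5 = 17
ES_G = 17; EF_G = 17+6 = 23
ES_H = max(EF_D=15, EF_G=23) = 23; EF_H = 23+14 = 37
ES_I = max(EF_B=12, EF_E=16) = 16; EF_I = 16+9 = 25
ES_J = max(EF_C=10, EF_D=15, EF_H=37, EF_I=25) = 37; EF_J = 37+12 = 49
Expected project duration μ = 49 days. Critical path: B → F → G → H → J.

Variance along critical path = 2.778 + 1.778 + 1.778 + 13.444 + 4.000 = 23.778; σ = 4.876 days.
D = μ + z·σ = 49 + 2.326·4.876 = 60.3 days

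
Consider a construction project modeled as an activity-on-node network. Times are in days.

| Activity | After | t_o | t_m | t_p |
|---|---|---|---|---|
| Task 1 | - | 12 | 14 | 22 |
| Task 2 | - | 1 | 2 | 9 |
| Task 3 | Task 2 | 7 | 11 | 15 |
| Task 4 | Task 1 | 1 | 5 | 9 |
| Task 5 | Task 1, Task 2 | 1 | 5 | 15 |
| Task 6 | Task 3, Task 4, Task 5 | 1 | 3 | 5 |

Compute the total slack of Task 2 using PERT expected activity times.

te_Task 1 = (12 + 4·14 + 22)/6 = 90/6 = 15
te_Task 2 = (1 + 4·2 + 9)/6 = 18/6 = 3
te_Task 3 = (7 + 4·11 + 15)/6 = 66/6 = 11
te_Task 4 = (1 + 4·5 + 9)/6 = 30/6 = 5
te_Task 5 = (1 + 4·5 + 15)/6 = 36/6 = 6
te_Task 6 = (1 + 4·3 + 5)/6 = 18/6 = 3

Forward pass:
ES_Task 1 = 0; EF_Task 1 = 15
ES_Task 2 = 0; EF_Task 2 = 3
ES_Task 3 = 3; EF_Task 3 = 3+11 = 14
ES_Task 4 = 15; EF_Task 4 = 15+5 = 20
ES_Task 5 = max(EF_Task 1=15, EF_Task 2=3) = 15; EF_Task 5 = 15+6 = 21
ES_Task 6 = max(EF_Task 3=14, EF_Task 4=20, EF_Task 5=21) = 21; EF_Task 6 = 21+3 = 24
Expected project duration μ = 24 days. Critical path: Task 1 → Task 5 → Task 6.

Backward pass:
LF_Task 6 = 24; LS_Task 6 = 24−3 = 21
LF_Task 5 = LS_Task 6 = 21; LS_Task 5 = 21−6 = 15
LF_Task 4 = LS_Task 6 = 21; LS_Task 4 = 21−5 = 16
LF_Task 3 = LS_Task 6 = 21; LS_Task 3 = 21−11 = 10
LF_Task 2 = min(LS_Task 3=10, LS_Task 5=15) = 10; LS_Task 2 = 10−3 = 7
LF_Task 1 = min(LS_Task 4=16, LS_Task 5=15) = 15; LS_Task 1 = 15−15 = 0
Slack_Task 2 = LS_Task 2 − ES_Task 2 = 7 − 0 = 7

7 days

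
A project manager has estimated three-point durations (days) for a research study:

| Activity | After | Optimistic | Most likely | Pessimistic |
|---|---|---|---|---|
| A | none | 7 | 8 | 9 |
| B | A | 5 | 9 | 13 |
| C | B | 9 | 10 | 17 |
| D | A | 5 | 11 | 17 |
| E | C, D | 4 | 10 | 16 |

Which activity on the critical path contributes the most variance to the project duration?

te_A = (7 + 4·8 + 9)/6 = 48/6 = 8; σ²_A = ((9−7)/6)² = 0.111
te_B = (5 + 4·9 + 13)/6 = 54/6 = 9; σ²_B = ((13−5)/6)² = 1.778
te_C = (9 + 4·10 + 17)/6 = 66/6 = 11; σ²_C = ((17−9)/6)² = 1.778
te_D = (5 + 4·11 + 17)/6 = 66/6 = 11; σ²_D = ((17−5)/6)² = 4.000
te_E = (4 + 4·10 + 16)/6 = 60/6 = 10; σ²_E = ((16−4)/6)² = 4.000

Forward pass:
ES_A = 0; EF_A = 8
ES_B = 8; EF_B = 8+9 = 17
ES_C = 17; EF_C = 17+11 = 28
ES_D = 8; EF_D = 8+11 = 19
ES_E = max(EF_C=28, EF_D=19) = 28; EF_E = 28+10 = 38
Expected project duration μ = 38 days. Critical path: A → B → C → E.

Variances on critical path: σ²_A=0.111, σ²_B=1.778, σ²_C=1.778, σ²_E=4.000.
Largest is σ²_E = 4.000.

E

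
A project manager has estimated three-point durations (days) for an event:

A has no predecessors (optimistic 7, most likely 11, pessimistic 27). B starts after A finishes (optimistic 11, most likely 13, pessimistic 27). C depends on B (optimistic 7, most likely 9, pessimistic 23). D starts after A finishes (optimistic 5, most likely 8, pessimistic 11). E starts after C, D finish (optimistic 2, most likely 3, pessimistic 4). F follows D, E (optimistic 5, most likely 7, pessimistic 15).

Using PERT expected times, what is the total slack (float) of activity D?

te_A = (7 + 4·11 + 27)/6 = 78/6 = 13
te_B = (11 + 4·13 + 27)/6 = 90/6 = 15
te_C = (7 + 4·9 + 23)/6 = 66/6 = 11
te_D = (5 + 4·8 + 11)/6 = 48/6 = 8
te_E = (2 + 4·3 + 4)/6 = 18/6 = 3
te_F = (5 + 4·7 + 15)/6 = 48/6 = 8

Forward pass:
ES_A = 0; EF_A = 13
ES_B = 13; EF_B = 13+15 = 28
ES_C = 28; EF_C = 28+11 = 39
ES_D = 13; EF_D = 13+8 = 21
ES_E = max(EF_C=39, EF_D=21) = 39; EF_E = 39+3 = 42
ES_F = max(EF_D=21, EF_E=42) = 42; EF_F = 42+8 = 50
Expected project duration μ = 50 days. Critical path: A → B → C → E → F.

Backward pass:
LF_F = 50; LS_F = 50−8 = 42
LF_E = LS_F = 42; LS_E = 42−3 = 39
LF_D = min(LS_E=39, LS_F=42) = 39; LS_D = 39−8 = 31
LF_C = LS_E = 39; LS_C = 39−11 = 28
LF_B = LS_C = 28; LS_B = 28−15 = 13
LF_A = min(LS_B=13, LS_D=31) = 13; LS_A = 13−13 = 0
Slack_D = LS_D − ES_D = 31 − 13 = 18

18 days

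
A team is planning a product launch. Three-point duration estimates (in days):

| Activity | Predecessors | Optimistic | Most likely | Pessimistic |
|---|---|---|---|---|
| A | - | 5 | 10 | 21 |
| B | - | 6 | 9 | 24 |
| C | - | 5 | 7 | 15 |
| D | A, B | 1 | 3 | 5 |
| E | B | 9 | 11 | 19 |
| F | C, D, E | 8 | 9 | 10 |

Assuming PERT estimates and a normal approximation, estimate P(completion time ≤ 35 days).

0.808

te_A = (5 + 4·10 + 21)/6 = 66/6 = 11; σ²_A = ((21−5)/6)² = 7.111
te_B = (6 + 4·9 + 24)/6 = 66/6 = 11; σ²_B = ((24−6)/6)² = 9.000
te_C = (5 + 4·7 + 15)/6 = 48/6 = 8; σ²_C = ((15−5)/6)² = 2.778
te_D = (1 + 4·3 + 5)/6 = 18/6 = 3; σ²_D = ((5−1)/6)² = 0.444
te_E = (9 + 4·11 + 19)/6 = 72/6 = 12; σ²_E = ((19−9)/6)² = 2.778
te_F = (8 + 4·9 + 10)/6 = 54/6 = 9; σ²_F = ((10−8)/6)² = 0.111

Forward pass:
ES_A = 0; EF_A = 11
ES_B = 0; EF_B = 11
ES_C = 0; EF_C = 8
ES_D = max(EF_A=11, EF_B=11) = 11; EF_D = 11+3 = 14
ES_E = 11; EF_E = 11+12 = 23
ES_F = max(EF_C=8, EF_D=14, EF_E=23) = 23; EF_F = 23+9 = 32
Expected project duration μ = 32 days. Critical path: B → E → F.

Variance along critical path = 9.000 + 2.778 + 0.111 = 11.889; σ = √11.889 = 3.448 days.
Z = (35 − 32) / 3.448 = 0.870
P(T ≤ 35) = Φ(0.870) ≈ 0.808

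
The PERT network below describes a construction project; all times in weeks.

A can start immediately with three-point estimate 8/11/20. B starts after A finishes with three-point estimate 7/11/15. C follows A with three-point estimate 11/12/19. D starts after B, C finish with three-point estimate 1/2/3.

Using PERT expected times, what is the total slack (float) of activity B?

te_A = (8 + 4·11 + 20)/6 = 72/6 = 12
te_B = (7 + 4·11 + 15)/6 = 66/6 = 11
te_C = (11 + 4·12 + 19)/6 = 78/6 = 13
te_D = (1 + 4·2 + 3)/6 = 12/6 = 2

Forward pass:
ES_A = 0; EF_A = 12
ES_B = 12; EF_B = 12+11 = 23
ES_C = 12; EF_C = 12+13 = 25
ES_D = max(EF_B=23, EF_C=25) = 25; EF_D = 25+2 = 27
Expected project duration μ = 27 weeks. Critical path: A → C → D.

Backward pass:
LF_D = 27; LS_D = 27−2 = 25
LF_C = LS_D = 25; LS_C = 25−13 = 12
LF_B = LS_D = 25; LS_B = 25−11 = 14
LF_A = min(LS_B=14, LS_C=12) = 12; LS_A = 12−12 = 0
Slack_B = LS_B − ES_B = 14 − 12 = 2

2 weeks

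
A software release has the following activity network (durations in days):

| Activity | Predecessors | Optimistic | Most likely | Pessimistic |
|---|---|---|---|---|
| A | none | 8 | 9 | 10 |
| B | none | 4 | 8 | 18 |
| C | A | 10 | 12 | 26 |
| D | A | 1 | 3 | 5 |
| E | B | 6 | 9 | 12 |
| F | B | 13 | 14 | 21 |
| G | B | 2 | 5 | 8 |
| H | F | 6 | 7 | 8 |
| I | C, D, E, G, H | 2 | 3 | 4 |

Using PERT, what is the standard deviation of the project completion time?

2.73 days

te_A = (8 + 4·9 + 10)/6 = 54/6 = 9; σ²_A = ((10−8)/6)² = 0.111
te_B = (4 + 4·8 + 18)/6 = 54/6 = 9; σ²_B = ((18−4)/6)² = 5.444
te_C = (10 + 4·12 + 26)/6 = 84/6 = 14; σ²_C = ((26−10)/6)² = 7.111
te_D = (1 + 4·3 + 5)/6 = 18/6 = 3; σ²_D = ((5−1)/6)² = 0.444
te_E = (6 + 4·9 + 12)/6 = 54/6 = 9; σ²_E = ((12−6)/6)² = 1.000
te_F = (13 + 4·14 + 21)/6 = 90/6 = 15; σ²_F = ((21−13)/6)² = 1.778
te_G = (2 + 4·5 + 8)/6 = 30/6 = 5; σ²_G = ((8−2)/6)² = 1.000
te_H = (6 + 4·7 + 8)/6 = 42/6 = 7; σ²_H = ((8−6)/6)² = 0.111
te_I = (2 + 4·3 + 4)/6 = 18/6 = 3; σ²_I = ((4−2)/6)² = 0.111

Forward pass:
ES_A = 0; EF_A = 9
ES_B = 0; EF_B = 9
ES_C = 9; EF_C = 9+14 = 23
ES_D = 9; EF_D = 9+3 = 12
ES_E = 9; EF_E = 9+9 = 18
ES_F = 9; EF_F = 9+15 = 24
ES_G = 9; EF_G = 9+5 = 14
ES_H = 24; EF_H = 24+7 = 31
ES_I = max(EF_C=23, EF_D=12, EF_E=18, EF_G=14, EF_H=31) = 31; EF_I = 31+3 = 34
Expected project duration μ = 34 days. Critical path: B → F → H → I.

Variance along critical path = 5.444 + 1.778 + 0.111 + 0.111 = 7.444
σ = √7.444 = 2.728 days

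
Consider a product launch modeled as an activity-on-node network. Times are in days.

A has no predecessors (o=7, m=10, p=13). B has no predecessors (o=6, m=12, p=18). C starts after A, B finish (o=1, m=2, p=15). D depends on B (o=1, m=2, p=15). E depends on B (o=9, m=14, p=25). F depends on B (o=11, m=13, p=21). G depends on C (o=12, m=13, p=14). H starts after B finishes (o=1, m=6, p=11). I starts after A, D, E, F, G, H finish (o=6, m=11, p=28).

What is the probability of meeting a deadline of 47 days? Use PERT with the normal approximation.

0.851

te_A = (7 + 4·10 + 13)/6 = 60/6 = 10; σ²_A = ((13−7)/6)² = 1.000
te_B = (6 + 4·12 + 18)/6 = 72/6 = 12; σ²_B = ((18−6)/6)² = 4.000
te_C = (1 + 4·2 + 15)/6 = 24/6 = 4; σ²_C = ((15−1)/6)² = 5.444
te_D = (1 + 4·2 + 15)/6 = 24/6 = 4; σ²_D = ((15−1)/6)² = 5.444
te_E = (9 + 4·14 + 25)/6 = 90/6 = 15; σ²_E = ((25−9)/6)² = 7.111
te_F = (11 + 4·13 + 21)/6 = 84/6 = 14; σ²_F = ((21−11)/6)² = 2.778
te_G = (12 + 4·13 + 14)/6 = 78/6 = 13; σ²_G = ((14−12)/6)² = 0.111
te_H = (1 + 4·6 + 11)/6 = 36/6 = 6; σ²_H = ((11−1)/6)² = 2.778
te_I = (6 + 4·11 + 28)/6 = 78/6 = 13; σ²_I = ((28−6)/6)² = 13.444

Forward pass:
ES_A = 0; EF_A = 10
ES_B = 0; EF_B = 12
ES_C = max(EF_A=10, EF_B=12) = 12; EF_C = 12+4 = 16
ES_D = 12; EF_D = 12+4 = 16
ES_E = 12; EF_E = 12+15 = 27
ES_F = 12; EF_F = 12+14 = 26
ES_G = 16; EF_G = 16+13 = 29
ES_H = 12; EF_H = 12+6 = 18
ES_I = max(EF_A=10, EF_D=16, EF_E=27, EF_F=26, EF_G=29, EF_H=18) = 29; EF_I = 29+13 = 42
Expected project duration μ = 42 days. Critical path: B → C → G → I.

Variance along critical path = 4.000 + 5.444 + 0.111 + 13.444 = 23.000; σ = √23.000 = 4.796 days.
Z = (47 − 42) / 4.796 = 1.043
P(T ≤ 47) = Φ(1.043) ≈ 0.851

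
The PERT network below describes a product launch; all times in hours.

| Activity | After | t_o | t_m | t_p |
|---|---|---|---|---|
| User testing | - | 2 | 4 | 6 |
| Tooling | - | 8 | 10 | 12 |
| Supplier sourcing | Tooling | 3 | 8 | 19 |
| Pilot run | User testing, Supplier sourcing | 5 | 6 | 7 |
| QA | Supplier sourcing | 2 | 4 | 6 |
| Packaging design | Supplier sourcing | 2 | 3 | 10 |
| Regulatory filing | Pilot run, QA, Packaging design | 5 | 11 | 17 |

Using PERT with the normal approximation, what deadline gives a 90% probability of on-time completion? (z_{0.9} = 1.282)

te_User testing = (2 + 4·4 + 6)/6 = 24/6 = 4; σ²_User testing = ((6−2)/6)² = 0.444
te_Tooling = (8 + 4·10 + 12)/6 = 60/6 = 10; σ²_Tooling = ((12−8)/6)² = 0.444
te_Supplier sourcing = (3 + 4·8 + 19)/6 = 54/6 = 9; σ²_Supplier sourcing = ((19−3)/6)² = 7.111
te_Pilot run = (5 + 4·6 + 7)/6 = 36/6 = 6; σ²_Pilot run = ((7−5)/6)² = 0.111
te_QA = (2 + 4·4 + 6)/6 = 24/6 = 4; σ²_QA = ((6−2)/6)² = 0.444
te_Packaging design = (2 + 4·3 + 10)/6 = 24/6 = 4; σ²_Packaging design = ((10−2)/6)² = 1.778
te_Regulatory filing = (5 + 4·11 + 17)/6 = 66/6 = 11; σ²_Regulatory filing = ((17−5)/6)² = 4.000

Forward pass:
ES_User testing = 0; EF_User testing = 4
ES_Tooling = 0; EF_Tooling = 10
ES_Supplier sourcing = 10; EF_Supplier sourcing = 10+9 = 19
ES_Pilot run = max(EF_User testing=4, EF_Supplier sourcing=19) = 19; EF_Pilot run = 19+6 = 25
ES_QA = 19; EF_QA = 19+4 = 23
ES_Packaging design = 19; EF_Packaging design = 19+4 = 23
ES_Regulatory filing = max(EF_Pilot run=25, EF_QA=23, EF_Packaging design=23) = 25; EF_Regulatory filing = 25+11 = 36
Expected project duration μ = 36 hours. Critical path: Tooling → Supplier sourcing → Pilot run → Regulatory filing.

Variance along critical path = 0.444 + 7.111 + 0.111 + 4.000 = 11.667; σ = 3.416 hours.
D = μ + z·σ = 36 + 1.282·3.416 = 40.4 hours

40.4 hours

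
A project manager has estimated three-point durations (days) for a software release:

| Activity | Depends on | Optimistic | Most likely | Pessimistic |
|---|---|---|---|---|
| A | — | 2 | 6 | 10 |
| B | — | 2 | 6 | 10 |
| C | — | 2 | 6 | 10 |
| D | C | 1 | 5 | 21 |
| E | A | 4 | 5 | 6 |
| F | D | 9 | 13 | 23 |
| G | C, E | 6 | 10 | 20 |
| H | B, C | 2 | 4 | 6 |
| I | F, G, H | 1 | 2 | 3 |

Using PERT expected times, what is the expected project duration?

te_A = (2 + 4·6 + 10)/6 = 36/6 = 6
te_B = (2 + 4·6 + 10)/6 = 36/6 = 6
te_C = (2 + 4·6 + 10)/6 = 36/6 = 6
te_D = (1 + 4·5 + 21)/6 = 42/6 = 7
te_E = (4 + 4·5 + 6)/6 = 30/6 = 5
te_F = (9 + 4·13 + 23)/6 = 84/6 = 14
te_G = (6 + 4·10 + 20)/6 = 66/6 = 11
te_H = (2 + 4·4 + 6)/6 = 24/6 = 4
te_I = (1 + 4·2 + 3)/6 = 12/6 = 2

Forward pass:
ES_A = 0; EF_A = 6
ES_B = 0; EF_B = 6
ES_C = 0; EF_C = 6
ES_D = 6; EF_D = 6+7 = 13
ES_E = 6; EF_E = 6+5 = 11
ES_F = 13; EF_F = 13+14 = 27
ES_G = max(EF_C=6, EF_E=11) = 11; EF_G = 11+11 = 22
ES_H = max(EF_B=6, EF_C=6) = 6; EF_H = 6+4 = 10
ES_I = max(EF_F=27, EF_G=22, EF_H=10) = 27; EF_I = 27+2 = 29
Expected project duration μ = 29 days. Critical path: C → D → F → I.

29 days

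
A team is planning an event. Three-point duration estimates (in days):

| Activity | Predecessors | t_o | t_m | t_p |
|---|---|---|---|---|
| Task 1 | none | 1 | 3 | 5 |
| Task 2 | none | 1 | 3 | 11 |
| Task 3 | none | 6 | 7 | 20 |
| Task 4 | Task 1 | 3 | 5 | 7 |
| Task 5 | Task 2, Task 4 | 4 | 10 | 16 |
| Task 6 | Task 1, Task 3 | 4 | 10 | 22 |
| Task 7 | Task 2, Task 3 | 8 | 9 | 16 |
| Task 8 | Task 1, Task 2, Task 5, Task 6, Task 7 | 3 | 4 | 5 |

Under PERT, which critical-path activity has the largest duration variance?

te_Task 1 = (1 + 4·3 + 5)/6 = 18/6 = 3; σ²_Task 1 = ((5−1)/6)² = 0.444
te_Task 2 = (1 + 4·3 + 11)/6 = 24/6 = 4; σ²_Task 2 = ((11−1)/6)² = 2.778
te_Task 3 = (6 + 4·7 + 20)/6 = 54/6 = 9; σ²_Task 3 = ((20−6)/6)² = 5.444
te_Task 4 = (3 + 4·5 + 7)/6 = 30/6 = 5; σ²_Task 4 = ((7−3)/6)² = 0.444
te_Task 5 = (4 + 4·10 + 16)/6 = 60/6 = 10; σ²_Task 5 = ((16−4)/6)² = 4.000
te_Task 6 = (4 + 4·10 + 22)/6 = 66/6 = 11; σ²_Task 6 = ((22−4)/6)² = 9.000
te_Task 7 = (8 + 4·9 + 16)/6 = 60/6 = 10; σ²_Task 7 = ((16−8)/6)² = 1.778
te_Task 8 = (3 + 4·4 + 5)/6 = 24/6 = 4; σ²_Task 8 = ((5−3)/6)² = 0.111

Forward pass:
ES_Task 1 = 0; EF_Task 1 = 3
ES_Task 2 = 0; EF_Task 2 = 4
ES_Task 3 = 0; EF_Task 3 = 9
ES_Task 4 = 3; EF_Task 4 = 3+5 = 8
ES_Task 5 = max(EF_Task 2=4, EF_Task 4=8) = 8; EF_Task 5 = 8+10 = 18
ES_Task 6 = max(EF_Task 1=3, EF_Task 3=9) = 9; EF_Task 6 = 9+11 = 20
ES_Task 7 = max(EF_Task 2=4, EF_Task 3=9) = 9; EF_Task 7 = 9+10 = 19
ES_Task 8 = max(EF_Task 1=3, EF_Task 2=4, EF_Task 5=18, EF_Task 6=20, EF_Task 7=19) = 20; EF_Task 8 = 20+4 = 24
Expected project duration μ = 24 days. Critical path: Task 3 → Task 6 → Task 8.

Variances on critical path: σ²_Task 3=5.444, σ²_Task 6=9.000, σ²_Task 8=0.111.
Largest is σ²_Task 6 = 9.000.

Task 6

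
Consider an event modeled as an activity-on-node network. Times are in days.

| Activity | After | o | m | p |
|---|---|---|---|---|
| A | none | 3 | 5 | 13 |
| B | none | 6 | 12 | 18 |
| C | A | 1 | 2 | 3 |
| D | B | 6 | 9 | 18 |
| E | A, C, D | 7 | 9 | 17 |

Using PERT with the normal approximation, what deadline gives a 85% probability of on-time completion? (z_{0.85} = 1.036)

35.4 days

te_A = (3 + 4·5 + 13)/6 = 36/6 = 6; σ²_A = ((13−3)/6)² = 2.778
te_B = (6 + 4·12 + 18)/6 = 72/6 = 12; σ²_B = ((18−6)/6)² = 4.000
te_C = (1 + 4·2 + 3)/6 = 12/6 = 2; σ²_C = ((3−1)/6)² = 0.111
te_D = (6 + 4·9 + 18)/6 = 60/6 = 10; σ²_D = ((18−6)/6)² = 4.000
te_E = (7 + 4·9 + 17)/6 = 60/6 = 10; σ²_E = ((17−7)/6)² = 2.778

Forward pass:
ES_A = 0; EF_A = 6
ES_B = 0; EF_B = 12
ES_C = 6; EF_C = 6+2 = 8
ES_D = 12; EF_D = 12+10 = 22
ES_E = max(EF_A=6, EF_C=8, EF_D=22) = 22; EF_E = 22+10 = 32
Expected project duration μ = 32 days. Critical path: B → D → E.

Variance along critical path = 4.000 + 4.000 + 2.778 = 10.778; σ = 3.283 days.
D = μ + z·σ = 32 + 1.036·3.283 = 35.4 days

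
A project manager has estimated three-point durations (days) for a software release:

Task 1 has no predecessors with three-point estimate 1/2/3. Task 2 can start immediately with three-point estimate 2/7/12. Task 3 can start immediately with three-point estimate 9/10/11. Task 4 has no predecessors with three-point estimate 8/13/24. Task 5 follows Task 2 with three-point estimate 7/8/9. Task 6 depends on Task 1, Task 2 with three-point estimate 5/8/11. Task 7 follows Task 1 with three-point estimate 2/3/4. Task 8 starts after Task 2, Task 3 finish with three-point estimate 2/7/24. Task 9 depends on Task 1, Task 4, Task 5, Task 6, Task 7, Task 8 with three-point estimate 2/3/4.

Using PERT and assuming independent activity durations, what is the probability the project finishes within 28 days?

te_Task 1 = (1 + 4·2 + 3)/6 = 12/6 = 2; σ²_Task 1 = ((3−1)/6)² = 0.111
te_Task 2 = (2 + 4·7 + 12)/6 = 42/6 = 7; σ²_Task 2 = ((12−2)/6)² = 2.778
te_Task 3 = (9 + 4·10 + 11)/6 = 60/6 = 10; σ²_Task 3 = ((11−9)/6)² = 0.111
te_Task 4 = (8 + 4·13 + 24)/6 = 84/6 = 14; σ²_Task 4 = ((24−8)/6)² = 7.111
te_Task 5 = (7 + 4·8 + 9)/6 = 48/6 = 8; σ²_Task 5 = ((9−7)/6)² = 0.111
te_Task 6 = (5 + 4·8 + 11)/6 = 48/6 = 8; σ²_Task 6 = ((11−5)/6)² = 1.000
te_Task 7 = (2 + 4·3 + 4)/6 = 18/6 = 3; σ²_Task 7 = ((4−2)/6)² = 0.111
te_Task 8 = (2 + 4·7 + 24)/6 = 54/6 = 9; σ²_Task 8 = ((24−2)/6)² = 13.444
te_Task 9 = (2 + 4·3 + 4)/6 = 18/6 = 3; σ²_Task 9 = ((4−2)/6)² = 0.111

Forward pass:
ES_Task 1 = 0; EF_Task 1 = 2
ES_Task 2 = 0; EF_Task 2 = 7
ES_Task 3 = 0; EF_Task 3 = 10
ES_Task 4 = 0; EF_Task 4 = 14
ES_Task 5 = 7; EF_Task 5 = 7+8 = 15
ES_Task 6 = max(EF_Task 1=2, EF_Task 2=7) = 7; EF_Task 6 = 7+8 = 15
ES_Task 7 = 2; EF_Task 7 = 2+3 = 5
ES_Task 8 = max(EF_Task 2=7, EF_Task 3=10) = 10; EF_Task 8 = 10+9 = 19
ES_Task 9 = max(EF_Task 1=2, EF_Task 4=14, EF_Task 5=15, EF_Task 6=15, EF_Task 7=5, EF_Task 8=19) = 19; EF_Task 9 = 19+3 = 22
Expected project duration μ = 22 days. Critical path: Task 3 → Task 8 → Task 9.

Variance along critical path = 0.111 + 13.444 + 0.111 = 13.667; σ = √13.667 = 3.697 days.
Z = (28 − 22) / 3.697 = 1.623
P(T ≤ 28) = Φ(1.623) ≈ 0.948

0.948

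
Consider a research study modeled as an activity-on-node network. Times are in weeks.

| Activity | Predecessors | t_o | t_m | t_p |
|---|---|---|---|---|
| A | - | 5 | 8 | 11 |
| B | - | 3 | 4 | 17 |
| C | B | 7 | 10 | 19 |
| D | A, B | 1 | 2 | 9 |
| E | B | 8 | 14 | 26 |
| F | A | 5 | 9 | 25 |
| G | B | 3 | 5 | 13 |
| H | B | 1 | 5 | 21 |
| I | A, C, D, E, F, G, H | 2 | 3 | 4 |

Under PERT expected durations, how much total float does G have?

9 weeks

te_A = (5 + 4·8 + 11)/6 = 48/6 = 8
te_B = (3 + 4·4 + 17)/6 = 36/6 = 6
te_C = (7 + 4·10 + 19)/6 = 66/6 = 11
te_D = (1 + 4·2 + 9)/6 = 18/6 = 3
te_E = (8 + 4·14 + 26)/6 = 90/6 = 15
te_F = (5 + 4·9 + 25)/6 = 66/6 = 11
te_G = (3 + 4·5 + 13)/6 = 36/6 = 6
te_H = (1 + 4·5 + 21)/6 = 42/6 = 7
te_I = (2 + 4·3 + 4)/6 = 18/6 = 3

Forward pass:
ES_A = 0; EF_A = 8
ES_B = 0; EF_B = 6
ES_C = 6; EF_C = 6+11 = 17
ES_D = max(EF_A=8, EF_B=6) = 8; EF_D = 8+3 = 11
ES_E = 6; EF_E = 6+15 = 21
ES_F = 8; EF_F = 8+11 = 19
ES_G = 6; EF_G = 6+6 = 12
ES_H = 6; EF_H = 6+7 = 13
ES_I = max(EF_A=8, EF_C=17, EF_D=11, EF_E=21, EF_F=19, EF_G=12, EF_H=13) = 21; EF_I = 21+3 = 24
Expected project duration μ = 24 weeks. Critical path: B → E → I.

Backward pass:
LF_I = 24; LS_I = 24−3 = 21
LF_H = LS_I = 21; LS_H = 21−7 = 14
LF_G = LS_I = 21; LS_G = 21−6 = 15
LF_F = LS_I = 21; LS_F = 21−11 = 10
LF_E = LS_I = 21; LS_E = 21−15 = 6
LF_D = LS_I = 21; LS_D = 21−3 = 18
LF_C = LS_I = 21; LS_C = 21−11 = 10
LF_B = min(LS_C=10, LS_D=18, LS_E=6, LS_G=15, LS_H=14) = 6; LS_B = 6−6 = 0
LF_A = min(LS_D=18, LS_F=10, LS_I=21) = 10; LS_A = 10−8 = 2
Slack_G = LS_G − ES_G = 15 − 6 = 9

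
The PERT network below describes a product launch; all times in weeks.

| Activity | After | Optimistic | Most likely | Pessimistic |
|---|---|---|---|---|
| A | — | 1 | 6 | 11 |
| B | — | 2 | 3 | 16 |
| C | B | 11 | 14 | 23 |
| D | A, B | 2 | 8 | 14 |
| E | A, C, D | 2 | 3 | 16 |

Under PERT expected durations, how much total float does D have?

te_A = (1 + 4·6 + 11)/6 = 36/6 = 6
te_B = (2 + 4·3 + 16)/6 = 30/6 = 5
te_C = (11 + 4·14 + 23)/6 = 90/6 = 15
te_D = (2 + 4·8 + 14)/6 = 48/6 = 8
te_E = (2 + 4·3 + 16)/6 = 30/6 = 5

Forward pass:
ES_A = 0; EF_A = 6
ES_B = 0; EF_B = 5
ES_C = 5; EF_C = 5+15 = 20
ES_D = max(EF_A=6, EF_B=5) = 6; EF_D = 6+8 = 14
ES_E = max(EF_A=6, EF_C=20, EF_D=14) = 20; EF_E = 20+5 = 25
Expected project duration μ = 25 weeks. Critical path: B → C → E.

Backward pass:
LF_E = 25; LS_E = 25−5 = 20
LF_D = LS_E = 20; LS_D = 20−8 = 12
LF_C = LS_E = 20; LS_C = 20−15 = 5
LF_B = min(LS_C=5, LS_D=12) = 5; LS_B = 5−5 = 0
LF_A = min(LS_D=12, LS_E=20) = 12; LS_A = 12−6 = 6
Slack_D = LS_D − ES_D = 12 − 6 = 6

6 weeks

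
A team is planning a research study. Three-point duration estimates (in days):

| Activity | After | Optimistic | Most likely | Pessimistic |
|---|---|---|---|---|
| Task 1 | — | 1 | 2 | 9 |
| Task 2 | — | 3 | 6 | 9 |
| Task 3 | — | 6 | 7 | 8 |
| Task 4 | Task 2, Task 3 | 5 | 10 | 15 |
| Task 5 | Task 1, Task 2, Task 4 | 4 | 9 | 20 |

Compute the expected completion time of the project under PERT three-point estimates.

27 days

te_Task 1 = (1 + 4·2 + 9)/6 = 18/6 = 3
te_Task 2 = (3 + 4·6 + 9)/6 = 36/6 = 6
te_Task 3 = (6 + 4·7 + 8)/6 = 42/6 = 7
te_Task 4 = (5 + 4·10 + 15)/6 = 60/6 = 10
te_Task 5 = (4 + 4·9 + 20)/6 = 60/6 = 10

Forward pass:
ES_Task 1 = 0; EF_Task 1 = 3
ES_Task 2 = 0; EF_Task 2 = 6
ES_Task 3 = 0; EF_Task 3 = 7
ES_Task 4 = max(EF_Task 2=6, EF_Task 3=7) = 7; EF_Task 4 = 7+10 = 17
ES_Task 5 = max(EF_Task 1=3, EF_Task 2=6, EF_Task 4=17) = 17; EF_Task 5 = 17+10 = 27
Expected project duration μ = 27 days. Critical path: Task 3 → Task 4 → Task 5.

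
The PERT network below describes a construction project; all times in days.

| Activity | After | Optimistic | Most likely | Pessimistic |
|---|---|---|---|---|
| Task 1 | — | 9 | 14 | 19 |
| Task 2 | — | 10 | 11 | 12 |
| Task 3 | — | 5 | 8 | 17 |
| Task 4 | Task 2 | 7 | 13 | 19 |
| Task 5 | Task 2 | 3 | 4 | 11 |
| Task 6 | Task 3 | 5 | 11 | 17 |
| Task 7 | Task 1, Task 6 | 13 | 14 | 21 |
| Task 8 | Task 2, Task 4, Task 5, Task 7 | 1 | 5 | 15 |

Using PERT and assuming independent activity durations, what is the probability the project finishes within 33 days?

te_Task 1 = (9 + 4·14 + 19)/6 = 84/6 = 14; σ²_Task 1 = ((19−9)/6)² = 2.778
te_Task 2 = (10 + 4·11 + 12)/6 = 66/6 = 11; σ²_Task 2 = ((12−10)/6)² = 0.111
te_Task 3 = (5 + 4·8 + 17)/6 = 54/6 = 9; σ²_Task 3 = ((17−5)/6)² = 4.000
te_Task 4 = (7 + 4·13 + 19)/6 = 78/6 = 13; σ²_Task 4 = ((19−7)/6)² = 4.000
te_Task 5 = (3 + 4·4 + 11)/6 = 30/6 = 5; σ²_Task 5 = ((11−3)/6)² = 1.778
te_Task 6 = (5 + 4·11 + 17)/6 = 66/6 = 11; σ²_Task 6 = ((17−5)/6)² = 4.000
te_Task 7 = (13 + 4·14 + 21)/6 = 90/6 = 15; σ²_Task 7 = ((21−13)/6)² = 1.778
te_Task 8 = (1 + 4·5 + 15)/6 = 36/6 = 6; σ²_Task 8 = ((15−1)/6)² = 5.444

Forward pass:
ES_Task 1 = 0; EF_Task 1 = 14
ES_Task 2 = 0; EF_Task 2 = 11
ES_Task 3 = 0; EF_Task 3 = 9
ES_Task 4 = 11; EF_Task 4 = 11+13 = 24
ES_Task 5 = 11; EF_Task 5 = 11+5 = 16
ES_Task 6 = 9; EF_Task 6 = 9+11 = 20
ES_Task 7 = max(EF_Task 1=14, EF_Task 6=20) = 20; EF_Task 7 = 20+15 = 35
ES_Task 8 = max(EF_Task 2=11, EF_Task 4=24, EF_Task 5=16, EF_Task 7=35) = 35; EF_Task 8 = 35+6 = 41
Expected project duration μ = 41 days. Critical path: Task 3 → Task 6 → Task 7 → Task 8.

Variance along critical path = 4.000 + 4.000 + 1.778 + 5.444 = 15.222; σ = √15.222 = 3.902 days.
Z = (33 − 41) / 3.902 = -2.050
P(T ≤ 33) = Φ(-2.050) ≈ 0.020

0.020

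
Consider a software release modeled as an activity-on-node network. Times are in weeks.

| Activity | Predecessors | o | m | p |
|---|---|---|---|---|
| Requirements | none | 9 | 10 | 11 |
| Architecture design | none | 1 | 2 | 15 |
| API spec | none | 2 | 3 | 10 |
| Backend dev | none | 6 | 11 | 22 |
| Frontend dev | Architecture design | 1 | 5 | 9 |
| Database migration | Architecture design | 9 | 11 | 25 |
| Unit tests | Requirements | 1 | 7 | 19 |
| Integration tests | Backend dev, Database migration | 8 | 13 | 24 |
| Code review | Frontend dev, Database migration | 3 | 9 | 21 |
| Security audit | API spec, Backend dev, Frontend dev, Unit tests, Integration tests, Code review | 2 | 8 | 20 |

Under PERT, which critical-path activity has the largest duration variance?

Security audit

te_Requirements = (9 + 4·10 + 11)/6 = 60/6 = 10; σ²_Requirements = ((11−9)/6)² = 0.111
te_Architecture design = (1 + 4·2 + 15)/6 = 24/6 = 4; σ²_Architecture design = ((15−1)/6)² = 5.444
te_API spec = (2 + 4·3 + 10)/6 = 24/6 = 4; σ²_API spec = ((10−2)/6)² = 1.778
te_Backend dev = (6 + 4·11 + 22)/6 = 72/6 = 12; σ²_Backend dev = ((22−6)/6)² = 7.111
te_Frontend dev = (1 + 4·5 + 9)/6 = 30/6 = 5; σ²_Frontend dev = ((9−1)/6)² = 1.778
te_Database migration = (9 + 4·11 + 25)/6 = 78/6 = 13; σ²_Database migration = ((25−9)/6)² = 7.111
te_Unit tests = (1 + 4·7 + 19)/6 = 48/6 = 8; σ²_Unit tests = ((19−1)/6)² = 9.000
te_Integration tests = (8 + 4·13 + 24)/6 = 84/6 = 14; σ²_Integration tests = ((24−8)/6)² = 7.111
te_Code review = (3 + 4·9 + 21)/6 = 60/6 = 10; σ²_Code review = ((21−3)/6)² = 9.000
te_Security audit = (2 + 4·8 + 20)/6 = 54/6 = 9; σ²_Security audit = ((20−2)/6)² = 9.000

Forward pass:
ES_Requirements = 0; EF_Requirements = 10
ES_Architecture design = 0; EF_Architecture design = 4
ES_API spec = 0; EF_API spec = 4
ES_Backend dev = 0; EF_Backend dev = 12
ES_Frontend dev = 4; EF_Frontend dev = 4+5 = 9
ES_Database migration = 4; EF_Database migration = 4+13 = 17
ES_Unit tests = 10; EF_Unit tests = 10+8 = 18
ES_Integration tests = max(EF_Backend dev=12, EF_Database migration=17) = 17; EF_Integration tests = 17+14 = 31
ES_Code review = max(EF_Frontend dev=9, EF_Database migration=17) = 17; EF_Code review = 17+10 = 27
ES_Security audit = max(EF_API spec=4, EF_Backend dev=12, EF_Frontend dev=9, EF_Unit tests=18, EF_Integration tests=31, EF_Code review=27) = 31; EF_Security audit = 31+9 = 40
Expected project duration μ = 40 weeks. Critical path: Architecture design → Database migration → Integration tests → Security audit.

Variances on critical path: σ²_Architecture design=5.444, σ²_Database migration=7.111, σ²_Integration tests=7.111, σ²_Security audit=9.000.
Largest is σ²_Security audit = 9.000.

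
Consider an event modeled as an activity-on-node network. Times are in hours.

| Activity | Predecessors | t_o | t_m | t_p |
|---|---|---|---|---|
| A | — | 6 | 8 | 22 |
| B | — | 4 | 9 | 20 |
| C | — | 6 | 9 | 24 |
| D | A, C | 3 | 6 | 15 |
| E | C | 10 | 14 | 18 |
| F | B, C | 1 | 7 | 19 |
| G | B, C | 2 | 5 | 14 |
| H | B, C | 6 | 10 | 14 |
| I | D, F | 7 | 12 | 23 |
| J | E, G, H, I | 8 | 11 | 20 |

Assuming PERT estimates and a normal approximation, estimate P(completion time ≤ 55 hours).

te_A = (6 + 4·8 + 22)/6 = 60/6 = 10; σ²_A = ((22−6)/6)² = 7.111
te_B = (4 + 4·9 + 20)/6 = 60/6 = 10; σ²_B = ((20−4)/6)² = 7.111
te_C = (6 + 4·9 + 24)/6 = 66/6 = 11; σ²_C = ((24−6)/6)² = 9.000
te_D = (3 + 4·6 + 15)/6 = 42/6 = 7; σ²_D = ((15−3)/6)² = 4.000
te_E = (10 + 4·14 + 18)/6 = 84/6 = 14; σ²_E = ((18−10)/6)² = 1.778
te_F = (1 + 4·7 + 19)/6 = 48/6 = 8; σ²_F = ((19−1)/6)² = 9.000
te_G = (2 + 4·5 + 14)/6 = 36/6 = 6; σ²_G = ((14−2)/6)² = 4.000
te_H = (6 + 4·10 + 14)/6 = 60/6 = 10; σ²_H = ((14−6)/6)² = 1.778
te_I = (7 + 4·12 + 23)/6 = 78/6 = 13; σ²_I = ((23−7)/6)² = 7.111
te_J = (8 + 4·11 + 20)/6 = 72/6 = 12; σ²_J = ((20−8)/6)² = 4.000

Forward pass:
ES_A = 0; EF_A = 10
ES_B = 0; EF_B = 10
ES_C = 0; EF_C = 11
ES_D = max(EF_A=10, EF_C=11) = 11; EF_D = 11+7 = 18
ES_E = 11; EF_E = 11+14 = 25
ES_F = max(EF_B=10, EF_C=11) = 11; EF_F = 11+8 = 19
ES_G = max(EF_B=10, EF_C=11) = 11; EF_G = 11+6 = 17
ES_H = max(EF_B=10, EF_C=11) = 11; EF_H = 11+10 = 21
ES_I = max(EF_D=18, EF_F=19) = 19; EF_I = 19+13 = 32
ES_J = max(EF_E=25, EF_G=17, EF_H=21, EF_I=32) = 32; EF_J = 32+12 = 44
Expected project duration μ = 44 hours. Critical path: C → F → I → J.

Variance along critical path = 9.000 + 9.000 + 7.111 + 4.000 = 29.111; σ = √29.111 = 5.395 hours.
Z = (55 − 44) / 5.395 = 2.039
P(T ≤ 55) = Φ(2.039) ≈ 0.979

0.979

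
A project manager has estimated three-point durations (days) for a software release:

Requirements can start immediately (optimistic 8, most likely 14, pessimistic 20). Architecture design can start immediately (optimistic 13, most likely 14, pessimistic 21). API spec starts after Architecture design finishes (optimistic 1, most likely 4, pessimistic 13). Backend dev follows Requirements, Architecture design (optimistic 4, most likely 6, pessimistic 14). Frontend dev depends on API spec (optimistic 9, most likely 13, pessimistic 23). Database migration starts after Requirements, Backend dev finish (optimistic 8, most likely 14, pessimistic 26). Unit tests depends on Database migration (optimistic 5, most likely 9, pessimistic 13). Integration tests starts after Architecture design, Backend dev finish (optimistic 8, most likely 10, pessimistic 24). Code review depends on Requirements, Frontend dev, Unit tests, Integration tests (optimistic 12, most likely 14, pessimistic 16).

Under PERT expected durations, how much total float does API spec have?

te_Requirements = (8 + 4·14 + 20)/6 = 84/6 = 14
te_Architecture design = (13 + 4·14 + 21)/6 = 90/6 = 15
te_API spec = (1 + 4·4 + 13)/6 = 30/6 = 5
te_Backend dev = (4 + 4·6 + 14)/6 = 42/6 = 7
te_Frontend dev = (9 + 4·13 + 23)/6 = 84/6 = 14
te_Database migration = (8 + 4·14 + 26)/6 = 90/6 = 15
te_Unit tests = (5 + 4·9 + 13)/6 = 54/6 = 9
te_Integration tests = (8 + 4·10 + 24)/6 = 72/6 = 12
te_Code review = (12 + 4·14 + 16)/6 = 84/6 = 14

Forward pass:
ES_Requirements = 0; EF_Requirements = 14
ES_Architecture design = 0; EF_Architecture design = 15
ES_API spec = 15; EF_API spec = 15+5 = 20
ES_Backend dev = max(EF_Requirements=14, EF_Architecture design=15) = 15; EF_Backend dev = 15+7 = 22
ES_Frontend dev = 20; EF_Frontend dev = 20+14 = 34
ES_Database migration = max(EF_Requirements=14, EF_Backend dev=22) = 22; EF_Database migration = 22+15 = 37
ES_Unit tests = 37; EF_Unit tests = 37+9 = 46
ES_Integration tests = max(EF_Architecture design=15, EF_Backend dev=22) = 22; EF_Integration tests = 22+12 = 34
ES_Code review = max(EF_Requirements=14, EF_Frontend dev=34, EF_Unit tests=46, EF_Integration tests=34) = 46; EF_Code review = 46+14 = 60
Expected project duration μ = 60 days. Critical path: Architecture design → Backend dev → Database migration → Unit tests → Code review.

Backward pass:
LF_Code review = 60; LS_Code review = 60−14 = 46
LF_Integration tests = LS_Code review = 46; LS_Integration tests = 46−12 = 34
LF_Unit tests = LS_Code review = 46; LS_Unit tests = 46−9 = 37
LF_Database migration = LS_Unit tests = 37; LS_Database migration = 37−15 = 22
LF_Frontend dev = LS_Code review = 46; LS_Frontend dev = 46−14 = 32
LF_Backend dev = min(LS_Database migration=22, LS_Integration tests=34) = 22; LS_Backend dev = 22−7 = 15
LF_API spec = LS_Frontend dev = 32; LS_API spec = 32−5 = 27
LF_Architecture design = min(LS_API spec=27, LS_Backend dev=15, LS_Integration tests=34) = 15; LS_Architecture design = 15−15 = 0
LF_Requirements = min(LS_Backend dev=15, LS_Database migration=22, LS_Code review=46) = 15; LS_Requirements = 15−14 = 1
Slack_API spec = LS_API spec − ES_API spec = 27 − 15 = 12

12 days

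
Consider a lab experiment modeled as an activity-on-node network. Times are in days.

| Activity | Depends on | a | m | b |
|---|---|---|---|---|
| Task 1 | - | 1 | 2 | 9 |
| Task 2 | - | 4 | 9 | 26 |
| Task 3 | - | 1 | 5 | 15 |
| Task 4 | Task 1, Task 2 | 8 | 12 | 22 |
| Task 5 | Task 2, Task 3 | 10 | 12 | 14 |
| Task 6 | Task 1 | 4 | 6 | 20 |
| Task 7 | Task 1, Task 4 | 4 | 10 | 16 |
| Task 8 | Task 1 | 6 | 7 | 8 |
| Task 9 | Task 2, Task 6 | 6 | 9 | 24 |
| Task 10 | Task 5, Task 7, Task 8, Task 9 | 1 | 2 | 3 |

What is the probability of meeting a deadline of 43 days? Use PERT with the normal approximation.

te_Task 1 = (1 + 4·2 + 9)/6 = 18/6 = 3; σ²_Task 1 = ((9−1)/6)² = 1.778
te_Task 2 = (4 + 4·9 + 26)/6 = 66/6 = 11; σ²_Task 2 = ((26−4)/6)² = 13.444
te_Task 3 = (1 + 4·5 + 15)/6 = 36/6 = 6; σ²_Task 3 = ((15−1)/6)² = 5.444
te_Task 4 = (8 + 4·12 + 22)/6 = 78/6 = 13; σ²_Task 4 = ((22−8)/6)² = 5.444
te_Task 5 = (10 + 4·12 + 14)/6 = 72/6 = 12; σ²_Task 5 = ((14−10)/6)² = 0.444
te_Task 6 = (4 + 4·6 + 20)/6 = 48/6 = 8; σ²_Task 6 = ((20−4)/6)² = 7.111
te_Task 7 = (4 + 4·10 + 16)/6 = 60/6 = 10; σ²_Task 7 = ((16−4)/6)² = 4.000
te_Task 8 = (6 + 4·7 + 8)/6 = 42/6 = 7; σ²_Task 8 = ((8−6)/6)² = 0.111
te_Task 9 = (6 + 4·9 + 24)/6 = 66/6 = 11; σ²_Task 9 = ((24−6)/6)² = 9.000
te_Task 10 = (1 + 4·2 + 3)/6 = 12/6 = 2; σ²_Task 10 = ((3−1)/6)² = 0.111

Forward pass:
ES_Task 1 = 0; EF_Task 1 = 3
ES_Task 2 = 0; EF_Task 2 = 11
ES_Task 3 = 0; EF_Task 3 = 6
ES_Task 4 = max(EF_Task 1=3, EF_Task 2=11) = 11; EF_Task 4 = 11+13 = 24
ES_Task 5 = max(EF_Task 2=11, EF_Task 3=6) = 11; EF_Task 5 = 11+12 = 23
ES_Task 6 = 3; EF_Task 6 = 3+8 = 11
ES_Task 7 = max(EF_Task 1=3, EF_Task 4=24) = 24; EF_Task 7 = 24+10 = 34
ES_Task 8 = 3; EF_Task 8 = 3+7 = 10
ES_Task 9 = max(EF_Task 2=11, EF_Task 6=11) = 11; EF_Task 9 = 11+11 = 22
ES_Task 10 = max(EF_Task 5=23, EF_Task 7=34, EF_Task 8=10, EF_Task 9=22) = 34; EF_Task 10 = 34+2 = 36
Expected project duration μ = 36 days. Critical path: Task 2 → Task 4 → Task 7 → Task 10.

Variance along critical path = 13.444 + 5.444 + 4.000 + 0.111 = 23.000; σ = √23.000 = 4.796 days.
Z = (43 − 36) / 4.796 = 1.460
P(T ≤ 43) = Φ(1.460) ≈ 0.928

0.928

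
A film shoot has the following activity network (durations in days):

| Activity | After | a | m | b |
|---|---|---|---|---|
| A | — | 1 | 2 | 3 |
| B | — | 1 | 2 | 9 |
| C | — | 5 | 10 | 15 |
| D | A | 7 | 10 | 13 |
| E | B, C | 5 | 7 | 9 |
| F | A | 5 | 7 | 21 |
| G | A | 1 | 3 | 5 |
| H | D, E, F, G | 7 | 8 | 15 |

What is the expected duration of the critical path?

26 days

te_A = (1 + 4·2 + 3)/6 = 12/6 = 2
te_B = (1 + 4·2 + 9)/6 = 18/6 = 3
te_C = (5 + 4·10 + 15)/6 = 60/6 = 10
te_D = (7 + 4·10 + 13)/6 = 60/6 = 10
te_E = (5 + 4·7 + 9)/6 = 42/6 = 7
te_F = (5 + 4·7 + 21)/6 = 54/6 = 9
te_G = (1 + 4·3 + 5)/6 = 18/6 = 3
te_H = (7 + 4·8 + 15)/6 = 54/6 = 9

Forward pass:
ES_A = 0; EF_A = 2
ES_B = 0; EF_B = 3
ES_C = 0; EF_C = 10
ES_D = 2; EF_D = 2+10 = 12
ES_E = max(EF_B=3, EF_C=10) = 10; EF_E = 10+7 = 17
ES_F = 2; EF_F = 2+9 = 11
ES_G = 2; EF_G = 2+3 = 5
ES_H = max(EF_D=12, EF_E=17, EF_F=11, EF_G=5) = 17; EF_H = 17+9 = 26
Expected project duration μ = 26 days. Critical path: C → E → H.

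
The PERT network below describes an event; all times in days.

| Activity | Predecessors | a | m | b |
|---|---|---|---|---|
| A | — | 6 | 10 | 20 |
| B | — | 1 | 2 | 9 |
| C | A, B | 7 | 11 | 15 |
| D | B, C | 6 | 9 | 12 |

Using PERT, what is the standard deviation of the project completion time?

te_A = (6 + 4·10 + 20)/6 = 66/6 = 11; σ²_A = ((20−6)/6)² = 5.444
te_B = (1 + 4·2 + 9)/6 = 18/6 = 3; σ²_B = ((9−1)/6)² = 1.778
te_C = (7 + 4·11 + 15)/6 = 66/6 = 11; σ²_C = ((15−7)/6)² = 1.778
te_D = (6 + 4·9 + 12)/6 = 54/6 = 9; σ²_D = ((12−6)/6)² = 1.000

Forward pass:
ES_A = 0; EF_A = 11
ES_B = 0; EF_B = 3
ES_C = max(EF_A=11, EF_B=3) = 11; EF_C = 11+11 = 22
ES_D = max(EF_B=3, EF_C=22) = 22; EF_D = 22+9 = 31
Expected project duration μ = 31 days. Critical path: A → C → D.

Variance along critical path = 5.444 + 1.778 + 1.000 = 8.222
σ = √8.222 = 2.867 days

2.87 days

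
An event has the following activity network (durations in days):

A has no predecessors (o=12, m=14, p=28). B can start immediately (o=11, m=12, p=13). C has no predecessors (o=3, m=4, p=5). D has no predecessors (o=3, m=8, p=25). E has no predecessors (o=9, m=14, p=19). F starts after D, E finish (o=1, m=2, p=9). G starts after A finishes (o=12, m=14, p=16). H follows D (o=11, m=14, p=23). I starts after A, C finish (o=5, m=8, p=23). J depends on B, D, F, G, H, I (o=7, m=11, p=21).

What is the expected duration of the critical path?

te_A = (12 + 4·14 + 28)/6 = 96/6 = 16
te_B = (11 + 4·12 + 13)/6 = 72/6 = 12
te_C = (3 + 4·4 + 5)/6 = 24/6 = 4
te_D = (3 + 4·8 + 25)/6 = 60/6 = 10
te_E = (9 + 4·14 + 19)/6 = 84/6 = 14
te_F = (1 + 4·2 + 9)/6 = 18/6 = 3
te_G = (12 + 4·14 + 16)/6 = 84/6 = 14
te_H = (11 + 4·14 + 23)/6 = 90/6 = 15
te_I = (5 + 4·8 + 23)/6 = 60/6 = 10
te_J = (7 + 4·11 + 21)/6 = 72/6 = 12

Forward pass:
ES_A = 0; EF_A = 16
ES_B = 0; EF_B = 12
ES_C = 0; EF_C = 4
ES_D = 0; EF_D = 10
ES_E = 0; EF_E = 14
ES_F = max(EF_D=10, EF_E=14) = 14; EF_F = 14+3 = 17
ES_G = 16; EF_G = 16+14 = 30
ES_H = 10; EF_H = 10+15 = 25
ES_I = max(EF_A=16, EF_C=4) = 16; EF_I = 16+10 = 26
ES_J = max(EF_B=12, EF_D=10, EF_F=17, EF_G=30, EF_H=25, EF_I=26) = 30; EF_J = 30+12 = 42
Expected project duration μ = 42 days. Critical path: A → G → J.

42 days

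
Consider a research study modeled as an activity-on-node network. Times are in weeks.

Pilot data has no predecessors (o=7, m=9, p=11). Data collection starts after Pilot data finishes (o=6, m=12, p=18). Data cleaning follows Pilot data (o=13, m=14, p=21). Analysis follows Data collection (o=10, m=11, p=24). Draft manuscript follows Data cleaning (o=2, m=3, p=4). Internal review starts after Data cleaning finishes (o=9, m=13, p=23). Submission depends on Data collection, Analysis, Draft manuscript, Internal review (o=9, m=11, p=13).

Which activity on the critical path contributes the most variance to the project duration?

Internal review

te_Pilot data = (7 + 4·9 + 11)/6 = 54/6 = 9; σ²_Pilot data = ((11−7)/6)² = 0.444
te_Data collection = (6 + 4·12 + 18)/6 = 72/6 = 12; σ²_Data collection = ((18−6)/6)² = 4.000
te_Data cleaning = (13 + 4·14 + 21)/6 = 90/6 = 15; σ²_Data cleaning = ((21−13)/6)² = 1.778
te_Analysis = (10 + 4·11 + 24)/6 = 78/6 = 13; σ²_Analysis = ((24−10)/6)² = 5.444
te_Draft manuscript = (2 + 4·3 + 4)/6 = 18/6 = 3; σ²_Draft manuscript = ((4−2)/6)² = 0.111
te_Internal review = (9 + 4·13 + 23)/6 = 84/6 = 14; σ²_Internal review = ((23−9)/6)² = 5.444
te_Submission = (9 + 4·11 + 13)/6 = 66/6 = 11; σ²_Submission = ((13−9)/6)² = 0.444

Forward pass:
ES_Pilot data = 0; EF_Pilot data = 9
ES_Data collection = 9; EF_Data collection = 9+12 = 21
ES_Data cleaning = 9; EF_Data cleaning = 9+15 = 24
ES_Analysis = 21; EF_Analysis = 21+13 = 34
ES_Draft manuscript = 24; EF_Draft manuscript = 24+3 = 27
ES_Internal review = 24; EF_Internal review = 24+14 = 38
ES_Submission = max(EF_Data collection=21, EF_Analysis=34, EF_Draft manuscript=27, EF_Internal review=38) = 38; EF_Submission = 38+11 = 49
Expected project duration μ = 49 weeks. Critical path: Pilot data → Data cleaning → Internal review → Submission.

Variances on critical path: σ²_Pilot data=0.444, σ²_Data cleaning=1.778, σ²_Internal review=5.444, σ²_Submission=0.444.
Largest is σ²_Internal review = 5.444.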